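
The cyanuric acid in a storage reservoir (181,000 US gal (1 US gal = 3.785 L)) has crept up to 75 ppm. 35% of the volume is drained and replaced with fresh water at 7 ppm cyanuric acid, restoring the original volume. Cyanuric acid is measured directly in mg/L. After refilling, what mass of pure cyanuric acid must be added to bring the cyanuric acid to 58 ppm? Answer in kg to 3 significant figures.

Volume: 181,000 US gal × 3.785 L/gal = 685,085 L.
After draining 35% and refilling: 75 × 0.65 + 7 × 0.35 = 51.2 ppm.
Deficit to target: 58 − 51.2 = 6.8 mg/L.
Mass: 6.8 mg/L × 685,085 L = 4659 g cyanuric acid.

4.66 kg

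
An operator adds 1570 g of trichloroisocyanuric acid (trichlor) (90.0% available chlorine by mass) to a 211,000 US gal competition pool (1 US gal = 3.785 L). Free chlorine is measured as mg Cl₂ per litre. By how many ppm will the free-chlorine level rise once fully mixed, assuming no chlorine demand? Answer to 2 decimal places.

Volume: 211,000 US gal × 3.785 L/gal = 798,635 L.
Available chlorine delivered: 1570 g × 0.9 = 1413 g as Cl₂.
Concentration rise: 1413 g / 798,635 L = 1.769 mg/L = 1.77 ppm.

1.77 ppm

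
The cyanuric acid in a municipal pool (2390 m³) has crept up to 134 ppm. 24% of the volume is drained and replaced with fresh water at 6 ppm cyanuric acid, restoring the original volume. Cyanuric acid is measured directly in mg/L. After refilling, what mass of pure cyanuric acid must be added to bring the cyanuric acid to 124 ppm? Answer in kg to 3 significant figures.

49.5 kg

Volume: 2390 m³ = 2,390,000 L.
After draining 24% and refilling: 134 × 0.76 + 6 × 0.24 = 103.28 ppm.
Deficit to target: 124 − 103.28 = 20.72 mg/L.
Mass: 20.72 mg/L × 2,390,000 L = 49,520 g cyanuric acid.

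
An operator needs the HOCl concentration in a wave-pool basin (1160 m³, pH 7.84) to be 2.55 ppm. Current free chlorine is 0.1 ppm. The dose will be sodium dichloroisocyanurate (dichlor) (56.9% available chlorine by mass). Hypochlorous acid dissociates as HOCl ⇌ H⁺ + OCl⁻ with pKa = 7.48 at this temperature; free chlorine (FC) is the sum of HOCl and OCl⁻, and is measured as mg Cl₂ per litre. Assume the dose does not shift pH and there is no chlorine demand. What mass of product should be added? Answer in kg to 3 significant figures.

16.9 kg

Volume: 1160 m³ = 1,160,000 L.
[OCl⁻]/[HOCl] = 10^(pH − pKa) = 10^(7.84 − 7.48) = 2.291; fraction as HOCl = 1/(1 + 2.291) = 0.3039.
Free chlorine required for 2.55 ppm HOCl: 2.55 / 0.3039 = 8.392 ppm.
FC to add: 8.392 − 0.1 = 8.292 mg/L as Cl₂.
Cl₂ equivalent: 8.292 mg/L × 1,160,000 L = 9618 g.
Product at 56.9% available Cl: 9618 / 0.569 = 16,900 g.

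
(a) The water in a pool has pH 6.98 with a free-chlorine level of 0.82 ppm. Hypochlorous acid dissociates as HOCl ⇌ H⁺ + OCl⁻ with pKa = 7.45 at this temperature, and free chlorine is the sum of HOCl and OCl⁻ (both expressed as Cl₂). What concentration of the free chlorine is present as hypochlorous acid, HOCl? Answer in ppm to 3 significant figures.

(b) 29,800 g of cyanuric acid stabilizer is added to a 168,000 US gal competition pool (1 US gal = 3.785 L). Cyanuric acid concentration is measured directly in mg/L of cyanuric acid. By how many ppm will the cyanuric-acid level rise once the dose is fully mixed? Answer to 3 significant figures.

(a) [OCl⁻]/[HOCl] = 10^(pH − pKa) = 10^(6.98 − 7.45) = 10^-0.47 = 0.3388.
(a) Fraction as HOCl = 1 / (1 + 0.3388) = 0.7469.
(a) HOCl = 0.7469 × 0.82 ppm = 0.6125 ppm.

(b) Volume: 168,000 US gal × 3.785 L/gal = 635,880 L.
(b) Rise: 29,800 g / 635,880 L × 1000 = 46.86 mg/L.

(a) 0.612 ppm; (b) 46.9 ppm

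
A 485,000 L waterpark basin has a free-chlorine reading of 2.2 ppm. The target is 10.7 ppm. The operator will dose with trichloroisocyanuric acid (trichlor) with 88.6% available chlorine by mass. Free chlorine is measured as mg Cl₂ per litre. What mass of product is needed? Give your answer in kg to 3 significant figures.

4.65 kg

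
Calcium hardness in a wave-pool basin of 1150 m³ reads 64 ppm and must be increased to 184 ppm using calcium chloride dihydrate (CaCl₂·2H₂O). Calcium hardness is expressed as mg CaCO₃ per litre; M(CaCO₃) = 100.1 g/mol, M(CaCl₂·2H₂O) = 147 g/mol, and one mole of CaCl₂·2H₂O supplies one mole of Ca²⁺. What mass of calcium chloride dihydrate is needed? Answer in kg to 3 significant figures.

203 kg

Volume: 1150 m³ = 1,150,000 L.
Hardness to add: (184 − 64) = 120 mg/L as CaCO₃ × 1,150,000 L = 138,000 g as CaCO₃.
Moles of Ca²⁺ (1 mol Ca²⁺ ≡ 1 mol CaCO₃): 138,000 / 100.1 g/mol = 1379 mol.
Mass of CaCl₂·2H₂O: 1379 × 147 = 202,700 g.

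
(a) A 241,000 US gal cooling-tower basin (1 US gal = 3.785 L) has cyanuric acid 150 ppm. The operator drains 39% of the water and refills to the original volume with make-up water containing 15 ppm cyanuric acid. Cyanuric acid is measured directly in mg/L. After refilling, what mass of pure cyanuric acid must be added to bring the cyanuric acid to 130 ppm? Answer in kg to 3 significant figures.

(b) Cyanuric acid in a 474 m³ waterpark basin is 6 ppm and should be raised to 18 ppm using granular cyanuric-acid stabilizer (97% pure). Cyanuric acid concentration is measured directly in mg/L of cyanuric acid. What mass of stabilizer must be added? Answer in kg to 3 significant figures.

(a) Volume: 241,000 US gal × 3.785 L/gal = 912,185 L.
(a) After draining 39% and refilling: 150 × 0.61 + 15 × 0.39 = 97.35 ppm.
(a) Deficit to target: 130 − 97.35 = 32.65 mg/L.
(a) Mass: 32.65 mg/L × 912,185 L = 29,780 g cyanuric acid.

(b) Volume: 474 m³ = 474,000 L.
(b) CYA to add: (18 − 6) = 12 mg/L × 474,000 L = 5688 g cyanuric acid.
(b) At 97% purity: 5688 / 0.97 = 5864 g product.

(a) 29.8 kg; (b) 5.86 kg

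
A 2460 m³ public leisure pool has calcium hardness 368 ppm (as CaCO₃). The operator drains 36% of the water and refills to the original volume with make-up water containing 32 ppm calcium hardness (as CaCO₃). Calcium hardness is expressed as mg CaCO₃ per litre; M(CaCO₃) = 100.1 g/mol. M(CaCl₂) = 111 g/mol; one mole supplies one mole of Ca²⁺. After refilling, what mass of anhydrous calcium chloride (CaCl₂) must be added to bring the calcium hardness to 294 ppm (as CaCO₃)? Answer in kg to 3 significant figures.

128 kg

Volume: 2460 m³ = 2,460,000 L.
After draining 36% and refilling: 368 × 0.64 + 32 × 0.36 = 247.04 ppm.
Deficit to target: 294 − 247.04 = 46.96 mg/L.
As CaCO₃: 46.96 mg/L × 2,460,000 L = 115,500 g; ÷ 100.1 = 1154 mol Ca²⁺.
Mass: 1154 × 111 = 128,100 g.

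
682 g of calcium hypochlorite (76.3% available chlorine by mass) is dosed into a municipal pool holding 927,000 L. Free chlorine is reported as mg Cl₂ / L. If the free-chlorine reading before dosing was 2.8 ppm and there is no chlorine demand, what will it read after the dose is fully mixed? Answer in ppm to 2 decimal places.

3.36 ppm

Available chlorine delivered: 682 g × 0.763 = 520.4 g as Cl₂.
Concentration rise: 520.4 g / 927,000 L = 0.5613 mg/L = 0.56 ppm.
Final FC: 2.8 + 0.56 = 3.36 ppm.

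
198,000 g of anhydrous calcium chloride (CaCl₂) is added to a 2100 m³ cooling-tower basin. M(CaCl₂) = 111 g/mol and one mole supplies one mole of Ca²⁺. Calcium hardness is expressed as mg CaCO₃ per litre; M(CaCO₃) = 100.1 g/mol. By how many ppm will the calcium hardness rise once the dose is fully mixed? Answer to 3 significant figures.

Volume: 2100 m³ = 2,100,000 L.
Moles of Ca²⁺: 198,000 g ÷ 111 g/mol = 1784 mol.
As CaCO₃: 1784 mol × 100.1 g/mol = 178,600 g.
Rise: 178,600 g / 2,100,000 L × 1000 = 85.03 mg/L.

85.0 ppm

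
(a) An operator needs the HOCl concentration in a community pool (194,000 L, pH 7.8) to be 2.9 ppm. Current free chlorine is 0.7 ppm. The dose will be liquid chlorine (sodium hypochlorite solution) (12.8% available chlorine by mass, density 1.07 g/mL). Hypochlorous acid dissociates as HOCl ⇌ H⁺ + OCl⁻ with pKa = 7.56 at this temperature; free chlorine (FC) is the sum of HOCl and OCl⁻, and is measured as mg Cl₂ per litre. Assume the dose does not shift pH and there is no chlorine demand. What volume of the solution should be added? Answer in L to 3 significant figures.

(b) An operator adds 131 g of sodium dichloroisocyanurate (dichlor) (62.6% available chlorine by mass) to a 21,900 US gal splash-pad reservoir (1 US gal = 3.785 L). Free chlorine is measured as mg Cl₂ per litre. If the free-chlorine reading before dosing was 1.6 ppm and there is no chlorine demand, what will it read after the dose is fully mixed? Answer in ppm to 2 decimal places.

(a) [OCl⁻]/[HOCl] = 10^(pH − pKa) = 10^(7.8 − 7.56) = 1.738; fraction as HOCl = 1/(1 + 1.738) = 0.3653.
(a) Free chlorine required for 2.9 ppm HOCl: 2.9 / 0.3653 = 7.94 ppm.
(a) FC to add: 7.94 − 0.7 = 7.24 mg/L as Cl₂.
(a) Cl₂ equivalent: 7.24 mg/L × 194,000 L = 1404 g.
(a) Product at 12.8% available Cl: 1404 / 0.128 = 10,970 g.
(a) Volume: 10,970 g ÷ 1.07 g/mL = 10,250 mL.

(b) Volume: 21,900 US gal × 3.785 L/gal = 82,892 L.
(b) Available chlorine delivered: 131 g × 0.626 = 82.01 g as Cl₂.
(b) Concentration rise: 82.01 g / 82,892 L = 0.9893 mg/L = 0.99 ppm.
(b) Final FC: 1.6 + 0.99 = 2.59 ppm.

(a) 10.3 L; (b) 2.59 ppm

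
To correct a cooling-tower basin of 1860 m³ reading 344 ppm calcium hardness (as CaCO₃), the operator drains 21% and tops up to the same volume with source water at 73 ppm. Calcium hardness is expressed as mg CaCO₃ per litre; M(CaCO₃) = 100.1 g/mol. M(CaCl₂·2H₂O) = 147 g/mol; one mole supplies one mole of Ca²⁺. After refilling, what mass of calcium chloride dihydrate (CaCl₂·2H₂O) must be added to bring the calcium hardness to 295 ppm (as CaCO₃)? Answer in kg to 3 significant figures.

21.6 kg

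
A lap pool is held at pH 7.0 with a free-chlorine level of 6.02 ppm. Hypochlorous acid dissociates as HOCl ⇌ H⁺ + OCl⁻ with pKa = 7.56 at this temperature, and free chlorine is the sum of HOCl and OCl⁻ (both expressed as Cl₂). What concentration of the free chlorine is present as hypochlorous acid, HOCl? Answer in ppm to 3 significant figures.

4.72 ppm

[OCl⁻]/[HOCl] = 10^(pH − pKa) = 10^(7.0 − 7.56) = 10^-0.56 = 0.2754.
Fraction as HOCl = 1 / (1 + 0.2754) = 0.7841.
HOCl = 0.7841 × 6.02 ppm = 4.72 ppm.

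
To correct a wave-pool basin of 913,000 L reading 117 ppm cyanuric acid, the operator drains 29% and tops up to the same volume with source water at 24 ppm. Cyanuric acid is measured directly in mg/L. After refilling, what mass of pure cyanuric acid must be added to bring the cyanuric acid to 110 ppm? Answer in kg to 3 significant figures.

18.2 kg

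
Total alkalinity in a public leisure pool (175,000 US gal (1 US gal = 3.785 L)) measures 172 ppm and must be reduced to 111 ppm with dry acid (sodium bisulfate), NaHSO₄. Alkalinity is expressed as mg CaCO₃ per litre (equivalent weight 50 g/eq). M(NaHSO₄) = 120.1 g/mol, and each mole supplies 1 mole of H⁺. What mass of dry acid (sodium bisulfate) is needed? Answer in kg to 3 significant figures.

Volume: 175,000 US gal × 3.785 L/gal = 662,375 L.
Alkalinity to neutralize: (172 − 111) = 61 mg/L as CaCO₃ × 662,375 L = 40,400 g as CaCO₃.
Equivalents of H⁺ required: 40,400 ÷ 50 g/eq = 808.1 eq = 808.1 mol NaHSO₄.
Mass of NaHSO₄: 808.1 × 120.1 = 97,050 g.

97.1 kg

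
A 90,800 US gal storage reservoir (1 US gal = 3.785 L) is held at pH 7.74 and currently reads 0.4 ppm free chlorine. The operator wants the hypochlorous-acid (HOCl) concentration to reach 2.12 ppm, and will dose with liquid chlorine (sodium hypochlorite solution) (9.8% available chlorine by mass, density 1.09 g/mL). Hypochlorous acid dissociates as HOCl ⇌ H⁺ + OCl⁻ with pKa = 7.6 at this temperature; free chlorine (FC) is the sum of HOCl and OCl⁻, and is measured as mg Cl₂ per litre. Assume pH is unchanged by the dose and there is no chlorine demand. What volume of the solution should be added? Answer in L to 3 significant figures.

14.9 L

Volume: 90,800 US gal × 3.785 L/gal = 343,678 L.
[OCl⁻]/[HOCl] = 10^(pH − pKa) = 10^(7.74 − 7.6) = 1.38; fraction as HOCl = 1/(1 + 1.38) = 0.4201.
Free chlorine required for 2.12 ppm HOCl: 2.12 / 0.4201 = 5.046 ppm.
FC to add: 5.046 − 0.4 = 4.646 mg/L as Cl₂.
Cl₂ equivalent: 4.646 mg/L × 343,678 L = 1597 g.
Product at 9.8% available Cl: 1597 / 0.098 = 16,290 g.
Volume: 16,290 g ÷ 1.09 g/mL = 14,950 mL.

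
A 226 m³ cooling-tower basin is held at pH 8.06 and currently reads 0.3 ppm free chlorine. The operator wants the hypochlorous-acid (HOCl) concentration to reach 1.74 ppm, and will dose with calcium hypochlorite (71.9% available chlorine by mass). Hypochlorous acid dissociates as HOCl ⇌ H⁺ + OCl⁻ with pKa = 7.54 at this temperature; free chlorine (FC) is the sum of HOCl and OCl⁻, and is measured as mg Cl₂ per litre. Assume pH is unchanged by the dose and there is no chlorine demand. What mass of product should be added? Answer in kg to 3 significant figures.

Volume: 226 m³ = 226,000 L.
[OCl⁻]/[HOCl] = 10^(pH − pKa) = 10^(8.06 − 7.54) = 3.311; fraction as HOCl = 1/(1 + 3.311) = 0.2319.
Free chlorine required for 1.74 ppm HOCl: 1.74 / 0.2319 = 7.502 ppm.
FC to add: 7.502 − 0.3 = 7.202 mg/L as Cl₂.
Cl₂ equivalent: 7.202 mg/L × 226,000 L = 1628 g.
Product at 71.9% available Cl: 1628 / 0.719 = 2264 g.

2.26 kg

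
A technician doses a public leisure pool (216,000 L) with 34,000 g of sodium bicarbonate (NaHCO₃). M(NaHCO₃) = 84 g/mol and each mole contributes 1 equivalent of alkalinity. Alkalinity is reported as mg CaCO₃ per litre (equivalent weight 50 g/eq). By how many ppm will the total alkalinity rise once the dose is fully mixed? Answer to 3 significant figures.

93.7 ppm

Moles of NaHCO₃: 34,000 g ÷ 84 g/mol = 404.8 mol → 404.8 eq of alkalinity.
As CaCO₃: 404.8 eq × 50 g/eq = 20,240 g.
Rise: 20,240 g / 216,000 L × 1000 = 93.69 mg/L.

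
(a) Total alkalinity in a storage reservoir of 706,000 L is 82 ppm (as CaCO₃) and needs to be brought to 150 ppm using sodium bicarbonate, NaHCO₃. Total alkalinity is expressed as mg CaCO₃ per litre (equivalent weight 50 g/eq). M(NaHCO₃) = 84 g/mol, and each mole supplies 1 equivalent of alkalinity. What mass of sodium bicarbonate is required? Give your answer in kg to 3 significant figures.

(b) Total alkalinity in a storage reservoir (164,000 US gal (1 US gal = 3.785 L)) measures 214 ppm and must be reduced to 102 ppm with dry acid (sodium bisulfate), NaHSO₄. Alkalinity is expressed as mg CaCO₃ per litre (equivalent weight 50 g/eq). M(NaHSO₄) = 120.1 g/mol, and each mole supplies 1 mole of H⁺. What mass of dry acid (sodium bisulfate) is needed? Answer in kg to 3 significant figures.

(a) 80.7 kg; (b) 167 kg

(a) Alkalinity to add: (150 − 82) = 68 mg/L as CaCO₃ × 706,000 L = 48,010 g as CaCO₃.
(a) Equivalents: 48,010 g ÷ 50 g/eq = 960.2 eq.
(a) NaHCO₃ supplies 1 eq per mole → 960.2 mol.
(a) Mass: 960.2 mol × 84 g/mol = 80,650 g.

(b) Volume: 164,000 US gal × 3.785 L/gal = 620,740 L.
(b) Alkalinity to neutralize: (214 − 102) = 112 mg/L as CaCO₃ × 620,740 L = 69,520 g as CaCO₃.
(b) Equivalents of H⁺ required: 69,520 ÷ 50 g/eq = 1390 eq = 1390 mol NaHSO₄.
(b) Mass of NaHSO₄: 1390 × 120.1 = 167,000 g.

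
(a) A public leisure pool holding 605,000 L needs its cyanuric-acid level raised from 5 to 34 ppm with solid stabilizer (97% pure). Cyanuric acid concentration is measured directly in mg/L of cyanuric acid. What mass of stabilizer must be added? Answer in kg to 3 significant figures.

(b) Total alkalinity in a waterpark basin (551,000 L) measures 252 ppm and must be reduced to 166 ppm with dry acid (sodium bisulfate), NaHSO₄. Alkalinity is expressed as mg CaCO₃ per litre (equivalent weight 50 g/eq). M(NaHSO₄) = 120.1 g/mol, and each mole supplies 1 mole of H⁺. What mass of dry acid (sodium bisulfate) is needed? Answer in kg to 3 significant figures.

(a) 18.1 kg; (b) 114 kg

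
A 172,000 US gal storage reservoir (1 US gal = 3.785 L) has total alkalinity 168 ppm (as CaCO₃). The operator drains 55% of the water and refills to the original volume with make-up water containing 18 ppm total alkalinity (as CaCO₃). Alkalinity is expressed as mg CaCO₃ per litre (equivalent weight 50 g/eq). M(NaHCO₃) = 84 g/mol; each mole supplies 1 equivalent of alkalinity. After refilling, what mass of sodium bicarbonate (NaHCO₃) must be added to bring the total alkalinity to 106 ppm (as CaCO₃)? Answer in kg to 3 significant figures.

22.4 kg

Volume: 172,000 US gal × 3.785 L/gal = 651,020 L.
After draining 55% and refilling: 168 × 0.45 + 18 × 0.55 = 85.5 ppm.
Deficit to target: 106 − 85.5 = 20.5 mg/L.
As CaCO₃: 20.5 mg/L × 651,020 L = 13,350 g; ÷ 50 g/eq ÷ 1 = 266.9 mol NaHCO₃.
Mass: 266.9 × 84 = 22,420 g.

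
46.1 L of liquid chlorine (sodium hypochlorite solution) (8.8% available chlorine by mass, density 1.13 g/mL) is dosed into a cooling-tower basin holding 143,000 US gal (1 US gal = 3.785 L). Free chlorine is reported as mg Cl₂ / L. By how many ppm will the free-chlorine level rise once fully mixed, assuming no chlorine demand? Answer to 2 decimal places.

Volume: 143,000 US gal × 3.785 L/gal = 541,255 L.
Mass of solution: 46.1 L × 1000 mL/L × 1.13 g/mL = 52,090 g.
Available chlorine delivered: 52,090 g × 0.088 = 4584 g as Cl₂.
Concentration rise: 4584 g / 541,255 L = 8.47 mg/L = 8.47 ppm.

8.47 ppm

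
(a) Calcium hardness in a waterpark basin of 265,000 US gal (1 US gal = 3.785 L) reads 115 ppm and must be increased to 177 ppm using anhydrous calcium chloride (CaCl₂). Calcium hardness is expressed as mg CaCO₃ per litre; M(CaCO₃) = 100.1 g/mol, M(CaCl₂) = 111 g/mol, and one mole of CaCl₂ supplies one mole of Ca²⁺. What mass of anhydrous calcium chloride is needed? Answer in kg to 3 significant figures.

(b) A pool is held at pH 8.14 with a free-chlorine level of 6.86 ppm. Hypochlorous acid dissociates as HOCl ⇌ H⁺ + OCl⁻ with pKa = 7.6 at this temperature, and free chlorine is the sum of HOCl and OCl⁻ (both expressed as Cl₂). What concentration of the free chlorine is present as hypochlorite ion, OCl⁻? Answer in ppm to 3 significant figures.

(a) Volume: 265,000 US gal × 3.785 L/gal = 1,003,025 L.
(a) Hardness to add: (177 − 115) = 62 mg/L as CaCO₃ × 1,003,025 L = 62,190 g as CaCO₃.
(a) Moles of Ca²⁺ (1 mol Ca²⁺ ≡ 1 mol CaCO₃): 62,190 / 100.1 g/mol = 621.3 mol.
(a) Mass of CaCl₂: 621.3 × 111 = 68,960 g.

(b) [OCl⁻]/[HOCl] = 10^(pH − pKa) = 10^(8.14 − 7.6) = 10^0.54 = 3.467.
(b) Fraction as HOCl = 1 / (1 + 3.467) = 0.2238.
(b) OCl⁻ = (1 − 0.2238) × 6.86 ppm = 5.324 ppm.

(a) 69.0 kg; (b) 5.32 ppm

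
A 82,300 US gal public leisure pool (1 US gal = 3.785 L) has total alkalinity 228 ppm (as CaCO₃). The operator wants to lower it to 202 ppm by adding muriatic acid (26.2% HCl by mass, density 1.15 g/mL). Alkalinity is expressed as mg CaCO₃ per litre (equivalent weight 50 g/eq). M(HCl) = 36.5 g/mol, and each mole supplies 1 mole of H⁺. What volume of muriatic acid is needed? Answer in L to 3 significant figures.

Volume: 82,300 US gal × 3.785 L/gal = 311,506 L.
Alkalinity to neutralize: (228 − 202) = 26 mg/L as CaCO₃ × 311,506 L = 8099 g as CaCO₃.
Equivalents of H⁺ required: 8099 ÷ 50 g/eq = 162 eq = 162 mol HCl.
Mass of HCl: 162 × 36.5 = 5912 g.
Mass of 26.2% solution: 5912 / 0.262 = 22,570 g.
Volume: 22,570 g ÷ 1.15 g/mL = 19,620 mL.

19.6 L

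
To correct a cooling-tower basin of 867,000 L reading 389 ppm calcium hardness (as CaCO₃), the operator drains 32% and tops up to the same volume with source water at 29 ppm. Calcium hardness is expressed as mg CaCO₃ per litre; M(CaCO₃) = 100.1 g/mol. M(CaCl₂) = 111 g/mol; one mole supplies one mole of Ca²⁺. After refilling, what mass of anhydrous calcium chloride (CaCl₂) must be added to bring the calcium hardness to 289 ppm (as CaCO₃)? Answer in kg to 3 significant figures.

After draining 32% and refilling: 389 × 0.68 + 29 × 0.32 = 273.8 ppm.
Deficit to target: 289 − 273.8 = 15.2 mg/L.
As CaCO₃: 15.2 mg/L × 867,000 L = 13,180 g; ÷ 100.1 = 131.7 mol Ca²⁺.
Mass: 131.7 × 111 = 14,610 g.

14.6 kg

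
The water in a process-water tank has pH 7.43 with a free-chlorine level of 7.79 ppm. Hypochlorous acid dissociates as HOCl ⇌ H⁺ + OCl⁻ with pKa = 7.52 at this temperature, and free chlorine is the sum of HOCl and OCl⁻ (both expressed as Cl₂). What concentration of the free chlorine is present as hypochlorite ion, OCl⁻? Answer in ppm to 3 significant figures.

[OCl⁻]/[HOCl] = 10^(pH − pKa) = 10^(7.43 − 7.52) = 10^-0.09 = 0.8128.
Fraction as HOCl = 1 / (1 + 0.8128) = 0.5516.
OCl⁻ = (1 − 0.5516) × 7.79 ppm = 3.493 ppm.

3.49 ppm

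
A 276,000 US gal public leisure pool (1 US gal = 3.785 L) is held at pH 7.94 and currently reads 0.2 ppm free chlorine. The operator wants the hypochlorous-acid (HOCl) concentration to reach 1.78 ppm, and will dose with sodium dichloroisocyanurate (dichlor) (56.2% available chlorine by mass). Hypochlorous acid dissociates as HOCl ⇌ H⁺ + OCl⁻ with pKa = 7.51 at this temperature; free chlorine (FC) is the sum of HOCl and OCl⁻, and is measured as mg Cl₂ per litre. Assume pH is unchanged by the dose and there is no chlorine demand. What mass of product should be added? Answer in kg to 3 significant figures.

Volume: 276,000 US gal × 3.785 L/gal = 1,044,660 L.
[OCl⁻]/[HOCl] = 10^(pH − pKa) = 10^(7.94 − 7.51) = 2.692; fraction as HOCl = 1/(1 + 2.692) = 0.2709.
Free chlorine required for 1.78 ppm HOCl: 1.78 / 0.2709 = 6.571 ppm.
FC to add: 6.571 − 0.2 = 6.371 mg/L as Cl₂.
Cl₂ equivalent: 6.371 mg/L × 1,044,660 L = 6655 g.
Product at 56.2% available Cl: 6655 / 0.562 = 11,840 g.

11.8 kg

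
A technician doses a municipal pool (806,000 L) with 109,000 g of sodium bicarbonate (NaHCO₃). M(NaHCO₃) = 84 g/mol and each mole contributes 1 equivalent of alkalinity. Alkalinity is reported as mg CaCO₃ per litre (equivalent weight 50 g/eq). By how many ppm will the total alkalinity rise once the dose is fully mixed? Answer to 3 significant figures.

Moles of NaHCO₃: 109,000 g ÷ 84 g/mol = 1298 mol → 1298 eq of alkalinity.
As CaCO₃: 1298 eq × 50 g/eq = 64,880 g.
Rise: 64,880 g / 806,000 L × 1000 = 80.5 mg/L.

80.5 ppm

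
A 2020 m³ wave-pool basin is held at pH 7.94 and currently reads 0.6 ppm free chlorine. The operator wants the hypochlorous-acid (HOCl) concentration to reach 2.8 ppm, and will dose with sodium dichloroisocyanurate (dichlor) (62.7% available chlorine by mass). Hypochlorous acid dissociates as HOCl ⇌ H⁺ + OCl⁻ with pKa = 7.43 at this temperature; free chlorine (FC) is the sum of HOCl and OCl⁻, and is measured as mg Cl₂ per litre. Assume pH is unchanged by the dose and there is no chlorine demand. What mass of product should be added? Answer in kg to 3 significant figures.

Volume: 2020 m³ = 2,020,000 L.
[OCl⁻]/[HOCl] = 10^(pH − pKa) = 10^(7.94 − 7.43) = 3.236; fraction as HOCl = 1/(1 + 3.236) = 0.2361.
Free chlorine required for 2.8 ppm HOCl: 2.8 / 0.2361 = 11.86 ppm.
FC to add: 11.86 − 0.6 = 11.26 mg/L as Cl₂.
Cl₂ equivalent: 11.26 mg/L × 2,020,000 L = 22,750 g.
Product at 62.7% available Cl: 22,750 / 0.627 = 36,280 g.

36.3 kg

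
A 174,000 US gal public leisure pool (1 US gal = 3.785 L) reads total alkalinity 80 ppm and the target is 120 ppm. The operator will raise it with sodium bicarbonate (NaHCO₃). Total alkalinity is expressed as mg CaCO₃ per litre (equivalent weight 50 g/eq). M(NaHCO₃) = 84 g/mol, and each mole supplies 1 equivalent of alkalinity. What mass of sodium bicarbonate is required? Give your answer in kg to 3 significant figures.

44.3 kg

Volume: 174,000 US gal × 3.785 L/gal = 658,590 L.
Alkalinity to add: (120 − 80) = 40 mg/L as CaCO₃ × 658,590 L = 26,340 g as CaCO₃.
Equivalents: 26,340 g ÷ 50 g/eq = 526.9 eq.
NaHCO₃ supplies 1 eq per mole → 526.9 mol.
Mass: 526.9 mol × 84 g/mol = 44,260 g.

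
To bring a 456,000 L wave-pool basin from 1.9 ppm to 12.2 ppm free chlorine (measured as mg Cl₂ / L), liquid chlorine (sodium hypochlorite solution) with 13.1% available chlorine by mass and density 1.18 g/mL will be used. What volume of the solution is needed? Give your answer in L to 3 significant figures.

30.4 L

Chlorine deficit: 12.2 − 1.9 = 10.3 ppm = 10.3 mg/L as Cl₂.
Cl₂ equivalent needed: 10.3 mg/L × 456,000 L = 4,697,000 mg = 4697 g.
Product at 13.1% available chlorine: 4697 / 0.131 = 35,850 g.
Volume at density 1.18 g/mL: 35,850 g ÷ 1.18 g/mL = 30,380 mL.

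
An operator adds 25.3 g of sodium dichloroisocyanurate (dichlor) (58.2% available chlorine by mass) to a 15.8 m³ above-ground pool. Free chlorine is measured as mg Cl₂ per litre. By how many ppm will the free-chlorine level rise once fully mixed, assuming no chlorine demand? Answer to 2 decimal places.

0.93 ppm

Volume: 15.8 m³ = 15,800 L.
Available chlorine delivered: 25.3 g × 0.582 = 14.72 g as Cl₂.
Concentration rise: 14.72 g / 15,800 L = 0.9319 mg/L = 0.93 ppm.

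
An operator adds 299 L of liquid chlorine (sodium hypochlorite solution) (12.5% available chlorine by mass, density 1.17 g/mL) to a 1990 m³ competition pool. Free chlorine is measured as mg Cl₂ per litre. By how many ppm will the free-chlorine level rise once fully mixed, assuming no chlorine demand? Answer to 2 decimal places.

21.97 ppm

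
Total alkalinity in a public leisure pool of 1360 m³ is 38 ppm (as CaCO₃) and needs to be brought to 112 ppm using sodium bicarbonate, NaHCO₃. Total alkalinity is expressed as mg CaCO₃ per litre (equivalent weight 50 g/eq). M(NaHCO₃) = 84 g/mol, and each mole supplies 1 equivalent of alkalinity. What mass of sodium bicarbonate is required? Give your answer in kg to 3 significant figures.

Volume: 1360 m³ = 1,360,000 L.
Alkalinity to add: (112 − 38) = 74 mg/L as CaCO₃ × 1,360,000 L = 100,600 g as CaCO₃.
Equivalents: 100,600 g ÷ 50 g/eq = 2013 eq.
NaHCO₃ supplies 1 eq per mole → 2013 mol.
Mass: 2013 mol × 84 g/mol = 169,100 g.

169 kg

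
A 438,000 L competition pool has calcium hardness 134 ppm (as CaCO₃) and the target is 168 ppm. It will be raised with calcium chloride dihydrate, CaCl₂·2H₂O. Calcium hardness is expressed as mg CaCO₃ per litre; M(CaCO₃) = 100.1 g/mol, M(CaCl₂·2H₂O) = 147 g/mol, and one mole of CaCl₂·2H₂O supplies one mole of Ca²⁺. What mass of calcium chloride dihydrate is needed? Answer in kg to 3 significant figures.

21.9 kg

Hardness to add: (168 − 134) = 34 mg/L as CaCO₃ × 438,000 L = 14,890 g as CaCO₃.
Moles of Ca²⁺ (1 mol Ca²⁺ ≡ 1 mol CaCO₃): 14,890 / 100.1 g/mol = 148.8 mol.
Mass of CaCl₂·2H₂O: 148.8 × 147 = 21,870 g.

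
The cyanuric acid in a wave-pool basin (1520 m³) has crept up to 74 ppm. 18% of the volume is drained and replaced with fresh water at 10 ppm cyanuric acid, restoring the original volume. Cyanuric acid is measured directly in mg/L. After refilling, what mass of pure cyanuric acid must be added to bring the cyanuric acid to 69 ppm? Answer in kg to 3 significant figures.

9.91 kg

Volume: 1520 m³ = 1,520,000 L.
After draining 18% and refilling: 74 × 0.82 + 10 × 0.18 = 62.48 ppm.
Deficit to target: 69 − 62.48 = 6.52 mg/L.
Mass: 6.52 mg/L × 1,520,000 L = 9910 g cyanuric acid.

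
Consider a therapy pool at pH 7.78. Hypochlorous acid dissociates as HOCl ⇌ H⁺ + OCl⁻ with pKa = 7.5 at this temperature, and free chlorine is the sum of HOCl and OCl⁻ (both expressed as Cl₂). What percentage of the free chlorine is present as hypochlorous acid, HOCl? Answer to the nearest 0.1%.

[OCl⁻]/[HOCl] = 10^(pH − pKa) = 10^(7.78 − 7.5) = 10^0.28 = 1.905.
Fraction as HOCl = 1 / (1 + 1.905) = 0.3442.

34.4%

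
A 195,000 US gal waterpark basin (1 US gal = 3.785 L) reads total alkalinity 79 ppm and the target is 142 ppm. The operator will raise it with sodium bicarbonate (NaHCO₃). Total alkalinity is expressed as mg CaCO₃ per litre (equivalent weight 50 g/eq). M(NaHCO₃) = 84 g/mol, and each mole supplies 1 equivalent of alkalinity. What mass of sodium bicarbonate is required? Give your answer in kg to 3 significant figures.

Volume: 195,000 US gal × 3.785 L/gal = 738,075 L.
Alkalinity to add: (142 − 79) = 63 mg/L as CaCO₃ × 738,075 L = 46,500 g as CaCO₃.
Equivalents: 46,500 g ÷ 50 g/eq = 930 eq.
NaHCO₃ supplies 1 eq per mole → 930 mol.
Mass: 930 mol × 84 g/mol = 78,120 g.

78.1 kg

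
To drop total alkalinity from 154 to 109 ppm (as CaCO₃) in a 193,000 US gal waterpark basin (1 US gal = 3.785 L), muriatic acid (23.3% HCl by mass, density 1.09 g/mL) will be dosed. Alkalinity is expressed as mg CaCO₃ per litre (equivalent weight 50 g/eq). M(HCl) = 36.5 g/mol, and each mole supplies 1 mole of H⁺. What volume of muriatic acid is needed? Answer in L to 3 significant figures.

94.5 L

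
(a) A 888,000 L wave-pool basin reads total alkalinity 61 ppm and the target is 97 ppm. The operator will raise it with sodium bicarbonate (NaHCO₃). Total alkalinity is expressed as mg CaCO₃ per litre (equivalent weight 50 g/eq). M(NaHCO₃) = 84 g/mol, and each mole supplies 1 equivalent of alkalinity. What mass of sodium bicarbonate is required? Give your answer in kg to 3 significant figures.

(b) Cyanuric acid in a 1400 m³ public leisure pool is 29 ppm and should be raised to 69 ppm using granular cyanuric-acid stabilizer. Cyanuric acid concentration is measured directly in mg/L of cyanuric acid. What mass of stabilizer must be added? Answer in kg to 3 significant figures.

(a) 53.7 kg; (b) 56.0 kg

(a) Alkalinity to add: (97 − 61) = 36 mg/L as CaCO₃ × 888,000 L = 31,970 g as CaCO₃.
(a) Equivalents: 31,970 g ÷ 50 g/eq = 639.4 eq.
(a) NaHCO₃ supplies 1 eq per mole → 639.4 mol.
(a) Mass: 639.4 mol × 84 g/mol = 53,710 g.

(b) Volume: 1400 m³ = 1,400,000 L.
(b) CYA to add: (69 − 29) = 40 mg/L × 1,400,000 L = 56,000 g cyanuric acid.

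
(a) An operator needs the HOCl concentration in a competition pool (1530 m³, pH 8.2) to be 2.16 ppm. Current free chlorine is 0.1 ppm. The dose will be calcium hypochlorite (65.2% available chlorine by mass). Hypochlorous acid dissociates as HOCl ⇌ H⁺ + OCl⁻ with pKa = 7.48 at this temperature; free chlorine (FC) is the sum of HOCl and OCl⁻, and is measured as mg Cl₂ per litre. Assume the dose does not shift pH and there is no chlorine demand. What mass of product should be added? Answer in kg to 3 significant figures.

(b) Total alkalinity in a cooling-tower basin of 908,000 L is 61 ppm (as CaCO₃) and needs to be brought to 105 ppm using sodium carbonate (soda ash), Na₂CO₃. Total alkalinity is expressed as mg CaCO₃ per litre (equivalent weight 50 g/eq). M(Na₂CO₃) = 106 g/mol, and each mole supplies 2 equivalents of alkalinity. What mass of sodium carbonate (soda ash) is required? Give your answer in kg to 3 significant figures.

(a) 31.4 kg; (b) 42.3 kg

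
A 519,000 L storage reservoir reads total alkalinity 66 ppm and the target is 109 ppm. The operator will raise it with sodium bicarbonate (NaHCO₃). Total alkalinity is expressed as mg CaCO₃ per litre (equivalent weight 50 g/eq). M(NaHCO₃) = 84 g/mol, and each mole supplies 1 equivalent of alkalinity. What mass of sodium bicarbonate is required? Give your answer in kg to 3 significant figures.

Alkalinity to add: (109 − 66) = 43 mg/L as CaCO₃ × 519,000 L = 22,320 g as CaCO₃.
Equivalents: 22,320 g ÷ 50 g/eq = 446.3 eq.
NaHCO₃ supplies 1 eq per mole → 446.3 mol.
Mass: 446.3 mol × 84 g/mol = 37,490 g.

37.5 kg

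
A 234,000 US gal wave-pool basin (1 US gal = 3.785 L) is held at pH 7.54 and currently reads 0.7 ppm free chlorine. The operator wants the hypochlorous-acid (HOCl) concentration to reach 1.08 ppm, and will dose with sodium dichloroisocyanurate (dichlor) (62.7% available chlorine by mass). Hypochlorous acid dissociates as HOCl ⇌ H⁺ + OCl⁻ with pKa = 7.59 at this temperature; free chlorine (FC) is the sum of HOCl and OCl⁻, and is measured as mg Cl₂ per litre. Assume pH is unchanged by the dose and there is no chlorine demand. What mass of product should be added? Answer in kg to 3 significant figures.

Volume: 234,000 US gal × 3.785 L/gal = 885,690 L.
[OCl⁻]/[HOCl] = 10^(pH − pKa) = 10^(7.54 − 7.59) = 0.8913; fraction as HOCl = 1/(1 + 0.8913) = 0.5288.
Free chlorine required for 1.08 ppm HOCl: 1.08 / 0.5288 = 2.043 ppm.
FC to add: 2.043 − 0.7 = 1.343 mg/L as Cl₂.
Cl₂ equivalent: 1.343 mg/L × 885,690 L = 1189 g.
Product at 62.7% available Cl: 1189 / 0.627 = 1896 g.

1.90 kg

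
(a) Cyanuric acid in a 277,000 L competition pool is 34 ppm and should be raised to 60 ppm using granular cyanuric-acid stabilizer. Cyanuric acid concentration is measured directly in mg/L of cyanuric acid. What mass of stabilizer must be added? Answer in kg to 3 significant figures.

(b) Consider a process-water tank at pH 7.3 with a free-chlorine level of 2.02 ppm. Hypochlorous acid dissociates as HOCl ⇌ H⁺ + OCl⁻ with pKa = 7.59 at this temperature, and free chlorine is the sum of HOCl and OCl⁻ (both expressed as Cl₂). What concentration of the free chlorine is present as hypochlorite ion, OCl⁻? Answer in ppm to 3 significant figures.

(a) CYA to add: (60 − 34) = 26 mg/L × 277,000 L = 7202 g cyanuric acid.

(b) [OCl⁻]/[HOCl] = 10^(pH − pKa) = 10^(7.3 − 7.59) = 10^-0.29 = 0.5129.
(b) Fraction as HOCl = 1 / (1 + 0.5129) = 0.661.
(b) OCl⁻ = (1 − 0.661) × 2.02 ppm = 0.6848 ppm.

(a) 7.20 kg; (b) 0.685 ppm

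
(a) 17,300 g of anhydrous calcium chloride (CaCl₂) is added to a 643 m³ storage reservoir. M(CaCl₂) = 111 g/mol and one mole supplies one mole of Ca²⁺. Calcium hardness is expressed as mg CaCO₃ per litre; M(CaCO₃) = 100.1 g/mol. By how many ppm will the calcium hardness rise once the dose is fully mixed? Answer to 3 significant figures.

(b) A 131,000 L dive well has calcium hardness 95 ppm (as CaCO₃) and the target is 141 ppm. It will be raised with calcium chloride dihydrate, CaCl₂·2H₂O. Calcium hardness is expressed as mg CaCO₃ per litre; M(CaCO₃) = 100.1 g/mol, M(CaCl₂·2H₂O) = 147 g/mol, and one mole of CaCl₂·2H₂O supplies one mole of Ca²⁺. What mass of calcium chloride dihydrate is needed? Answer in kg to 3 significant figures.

(a) Volume: 643 m³ = 643,000 L.
(a) Moles of Ca²⁺: 17,300 g ÷ 111 g/mol = 155.9 mol.
(a) As CaCO₃: 155.9 mol × 100.1 g/mol = 15,600 g.
(a) Rise: 15,600 g / 643,000 L × 1000 = 24.26 mg/L.

(b) Hardness to add: (141 − 95) = 46 mg/L as CaCO₃ × 131,000 L = 6026 g as CaCO₃.
(b) Moles of Ca²⁺ (1 mol Ca²⁺ ≡ 1 mol CaCO₃): 6026 / 100.1 g/mol = 60.2 mol.
(b) Mass of CaCl₂·2H₂O: 60.2 × 147 = 8849 g.

(a) 24.3 ppm; (b) 8.85 kg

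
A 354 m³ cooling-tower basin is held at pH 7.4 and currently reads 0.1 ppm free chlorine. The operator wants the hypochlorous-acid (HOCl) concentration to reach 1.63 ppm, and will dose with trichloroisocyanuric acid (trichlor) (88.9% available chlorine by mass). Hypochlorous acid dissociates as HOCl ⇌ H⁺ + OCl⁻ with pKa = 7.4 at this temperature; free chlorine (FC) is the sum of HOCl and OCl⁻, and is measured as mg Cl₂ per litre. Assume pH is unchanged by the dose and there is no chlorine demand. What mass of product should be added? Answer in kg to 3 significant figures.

Volume: 354 m³ = 354,000 L.
[OCl⁻]/[HOCl] = 10^(pH − pKa) = 10^(7.4 − 7.4) = 1; fraction as HOCl = 1/(1 + 1) = 0.5.
Free chlorine required for 1.63 ppm HOCl: 1.63 / 0.5 = 3.26 ppm.
FC to add: 3.26 − 0.1 = 3.16 mg/L as Cl₂.
Cl₂ equivalent: 3.16 mg/L × 354,000 L = 1119 g.
Product at 88.9% available Cl: 1119 / 0.889 = 1258 g.

1.26 kg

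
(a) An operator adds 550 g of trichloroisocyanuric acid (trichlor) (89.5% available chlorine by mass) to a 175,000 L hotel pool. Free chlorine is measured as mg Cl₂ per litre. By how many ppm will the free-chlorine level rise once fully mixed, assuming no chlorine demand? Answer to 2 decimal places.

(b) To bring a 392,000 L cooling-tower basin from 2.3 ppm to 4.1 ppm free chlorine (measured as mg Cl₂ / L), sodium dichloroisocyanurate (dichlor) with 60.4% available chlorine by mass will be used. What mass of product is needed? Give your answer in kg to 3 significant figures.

(a) Available chlorine delivered: 550 g × 0.895 = 492.2 g as Cl₂.
(a) Concentration rise: 492.2 g / 175,000 L = 2.813 mg/L = 2.81 ppm.

(b) Chlorine deficit: 4.1 − 2.3 = 1.8 ppm = 1.8 mg/L as Cl₂.
(b) Cl₂ equivalent needed: 1.8 mg/L × 392,000 L = 705,600 mg = 705.6 g.
(b) Product at 60.4% available chlorine: 705.6 / 0.604 = 1168 g.

(a) 2.81 ppm; (b) 1.17 kg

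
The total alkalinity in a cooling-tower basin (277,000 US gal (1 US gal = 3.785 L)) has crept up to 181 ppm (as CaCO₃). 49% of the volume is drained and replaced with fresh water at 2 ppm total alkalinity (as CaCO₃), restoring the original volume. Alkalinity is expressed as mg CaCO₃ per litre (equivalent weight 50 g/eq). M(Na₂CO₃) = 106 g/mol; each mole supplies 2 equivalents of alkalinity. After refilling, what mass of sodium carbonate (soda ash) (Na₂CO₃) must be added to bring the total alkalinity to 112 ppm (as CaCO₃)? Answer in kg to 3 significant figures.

Volume: 277,000 US gal × 3.785 L/gal = 1,048,445 L.
After draining 49% and refilling: 181 × 0.51 + 2 × 0.49 = 93.29 ppm.
Deficit to target: 112 − 93.29 = 18.71 mg/L.
As CaCO₃: 18.71 mg/L × 1,048,445 L = 19,620 g; ÷ 50 g/eq ÷ 2 = 196.2 mol Na₂CO₃.
Mass: 196.2 × 106 = 20,790 g.

20.8 kg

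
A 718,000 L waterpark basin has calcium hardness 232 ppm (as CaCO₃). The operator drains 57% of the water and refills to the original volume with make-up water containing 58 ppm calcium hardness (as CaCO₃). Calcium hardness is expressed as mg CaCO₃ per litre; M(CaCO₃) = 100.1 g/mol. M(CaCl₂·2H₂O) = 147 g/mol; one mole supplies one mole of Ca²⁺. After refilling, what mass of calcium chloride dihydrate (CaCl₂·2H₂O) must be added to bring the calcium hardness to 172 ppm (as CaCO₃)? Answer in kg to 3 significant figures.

41.3 kg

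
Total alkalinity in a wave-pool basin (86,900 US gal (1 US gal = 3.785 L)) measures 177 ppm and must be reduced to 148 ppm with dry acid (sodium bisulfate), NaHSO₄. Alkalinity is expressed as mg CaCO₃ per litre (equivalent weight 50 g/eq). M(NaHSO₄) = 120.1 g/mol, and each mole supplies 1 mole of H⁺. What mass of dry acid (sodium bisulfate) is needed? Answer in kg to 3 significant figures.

22.9 kg

Volume: 86,900 US gal × 3.785 L/gal = 328,916 L.
Alkalinity to neutralize: (177 − 148) = 29 mg/L as CaCO₃ × 328,916 L = 9539 g as CaCO₃.
Equivalents of H⁺ required: 9539 ÷ 50 g/eq = 190.8 eq = 190.8 mol NaHSO₄.
Mass of NaHSO₄: 190.8 × 120.1 = 22,910 g.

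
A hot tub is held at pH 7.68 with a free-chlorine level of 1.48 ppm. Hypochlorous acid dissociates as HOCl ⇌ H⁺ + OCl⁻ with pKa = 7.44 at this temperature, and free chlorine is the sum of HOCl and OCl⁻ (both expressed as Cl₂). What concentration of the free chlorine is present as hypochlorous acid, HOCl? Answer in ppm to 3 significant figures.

0.541 ppm

[OCl⁻]/[HOCl] = 10^(pH − pKa) = 10^(7.68 − 7.44) = 10^0.24 = 1.738.
Fraction as HOCl = 1 / (1 + 1.738) = 0.3653.
HOCl = 0.3653 × 1.48 ppm = 0.5406 ppm.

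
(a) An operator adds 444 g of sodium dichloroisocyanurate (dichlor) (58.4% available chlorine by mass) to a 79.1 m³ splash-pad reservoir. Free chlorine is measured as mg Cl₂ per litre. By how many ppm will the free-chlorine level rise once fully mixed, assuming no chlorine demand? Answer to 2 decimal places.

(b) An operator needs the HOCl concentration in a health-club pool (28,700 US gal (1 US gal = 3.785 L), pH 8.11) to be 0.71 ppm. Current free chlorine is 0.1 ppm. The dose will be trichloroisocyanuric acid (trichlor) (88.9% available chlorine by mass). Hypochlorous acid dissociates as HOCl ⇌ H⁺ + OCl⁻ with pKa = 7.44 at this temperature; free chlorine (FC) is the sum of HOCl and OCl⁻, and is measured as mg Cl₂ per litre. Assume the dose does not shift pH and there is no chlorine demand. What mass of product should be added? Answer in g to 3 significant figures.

(a) 3.28 ppm; (b) 480 g

(a) Volume: 79.1 m³ = 79,100 L.
(a) Available chlorine delivered: 444 g × 0.584 = 259.3 g as Cl₂.
(a) Concentration rise: 259.3 g / 79,100 L = 3.278 mg/L = 3.28 ppm.

(b) Volume: 28,700 US gal × 3.785 L/gal = 108,630 L.
(b) [OCl⁻]/[HOCl] = 10^(pH − pKa) = 10^(8.11 − 7.44) = 4.677; fraction as HOCl = 1/(1 + 4.677) = 0.1761.
(b) Free chlorine required for 0.71 ppm HOCl: 0.71 / 0.1761 = 4.031 ppm.
(b) FC to add: 4.031 − 0.1 = 3.931 mg/L as Cl₂.
(b) Cl₂ equivalent: 3.931 mg/L × 108,630 L = 427 g.
(b) Product at 88.9% available Cl: 427 / 0.889 = 480.3 g.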